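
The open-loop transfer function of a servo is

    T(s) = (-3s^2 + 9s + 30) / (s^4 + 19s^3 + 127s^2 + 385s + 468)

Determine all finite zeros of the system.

s = 5, -2

Set the numerator to zero: -3s^2 + 9s + 30 = 0, i.e. -3·(s^2 - 3s - 10) = 0.
Factoring: (s - 5)(s + 2) = 0.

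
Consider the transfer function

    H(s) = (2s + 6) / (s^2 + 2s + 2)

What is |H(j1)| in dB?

|H(j1)|_dB ≈ 9.03 dB

Substitute s = j1: numerator = 6 + j2, denominator = 1 + j2.
|H(j1)| = |6 + j2| / |1 + j2| = 6.3246 / 2.2361 ≈ 2.828.
In decibels: 20·log₁₀(2.828) ≈ 9.03 dB.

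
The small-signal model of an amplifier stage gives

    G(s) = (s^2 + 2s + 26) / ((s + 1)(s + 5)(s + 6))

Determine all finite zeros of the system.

s = -1 + 5j, -1 - 5j

Set the numerator to zero: s^2 + 2s + 26 = 0.
Factoring: (s^2 + 2s + 26) = 0.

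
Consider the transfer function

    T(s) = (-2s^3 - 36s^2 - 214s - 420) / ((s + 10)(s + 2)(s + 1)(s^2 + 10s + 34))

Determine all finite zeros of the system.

Set the numerator to zero: -2s^3 - 36s^2 - 214s - 420 = 0, i.e. -2·(s^3 + 18s^2 + 107s + 210) = 0.
Factoring: (s + 6)(s + 5)(s + 7) = 0.

s = -6, -5, -7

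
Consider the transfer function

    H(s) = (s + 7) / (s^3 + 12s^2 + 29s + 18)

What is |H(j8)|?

|H(j8)| ≈ 0.01328

Substitute s = j8: numerator = 7 + j8, denominator = -750 - j280.
|H(j8)| = |7 + j8| / |-750 - j280| = 10.630 / 800.56 ≈ 0.01328.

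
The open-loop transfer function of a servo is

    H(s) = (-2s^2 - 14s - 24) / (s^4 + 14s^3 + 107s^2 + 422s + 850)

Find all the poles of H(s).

s = -4 ± 3j, -3 ± 5j

The poles are the roots of the denominator s^4 + 14s^3 + 107s^2 + 422s + 850 = 0.
No real roots exist; factor into two real quadratics: (s^2 + 8s + 25)(s^2 + 6s + 34) = 0.
Each quadratic gives a conjugate pair via the quadratic formula.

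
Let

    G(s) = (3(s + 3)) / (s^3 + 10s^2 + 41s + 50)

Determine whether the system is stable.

The denominator s^3 + 10s^2 + 41s + 50 factors as (s^2 + 8s + 25)(s + 2), giving poles at s = -4 ± 3j, -2.
Since all poles lie strictly in the left half-plane, the system is stable.

stable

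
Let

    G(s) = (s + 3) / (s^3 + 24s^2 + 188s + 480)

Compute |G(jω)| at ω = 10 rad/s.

|G(j10)| ≈ 0.004943

Substitute s = j10: numerator = 3 + j10, denominator = -1920 + j880.
|G(j10)| = |3 + j10| / |-1920 + j880| = 10.440 / 2112.1 ≈ 0.004943.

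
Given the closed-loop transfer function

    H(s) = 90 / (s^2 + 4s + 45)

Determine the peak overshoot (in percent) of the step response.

Comparing s^2 + 4s + 45 to s^2 + 2ζωₙs + ωₙ²: ωₙ = √45 ≈ 6.708 rad/s and ζ = 4/(2·√45) ≈ 0.2981.
%OS = 100·exp(−πζ/√(1−ζ²)) = 100·exp(−π·0.2981/√(1−0.2981²)) ≈ 37.5%.

%OS ≈ 37.5%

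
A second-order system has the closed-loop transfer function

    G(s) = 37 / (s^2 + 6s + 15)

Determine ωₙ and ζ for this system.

ωₙ ≈ 3.873 rad/s, ζ ≈ 0.7746

Compare the denominator to the standard form s^2 + 2ζωₙs + ωₙ².
ωₙ² = 15, so ωₙ = √15 ≈ 3.873 rad/s.
2ζωₙ = 6, so ζ = 6/(2·√15) ≈ 0.7746.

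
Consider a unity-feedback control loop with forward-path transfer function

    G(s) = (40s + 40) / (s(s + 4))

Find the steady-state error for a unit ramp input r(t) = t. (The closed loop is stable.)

G(s) has one pole at the origin.
This is a Type 1 system. Kv = lim_{s→0} s·G(s) = 40/4 = 10.
e_ss = 1/Kv = 1/(10) = 1/10 ≈ 0.1000.

e_ss = 0.1000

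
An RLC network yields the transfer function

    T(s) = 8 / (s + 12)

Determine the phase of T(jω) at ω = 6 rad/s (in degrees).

∠T(j6) ≈ -26.57°

At s = j6: numerator = 8, denominator = 12 + j6.
∠T = ∠num − ∠den = 0° − (26.565°) = -26.57°.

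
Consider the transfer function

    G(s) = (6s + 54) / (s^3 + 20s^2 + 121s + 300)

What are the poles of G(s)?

s = -4 + 3j, -4 - 3j, -12

The poles are the roots of the denominator s^3 + 20s^2 + 121s + 300 = 0.
Trying s = -12: the polynomial evaluates to 0, so (s + 12) is a factor.
Dividing out leaves s^2 + 8s + 25 = 0.
The quadratic formula then gives s = -4 ± 3j.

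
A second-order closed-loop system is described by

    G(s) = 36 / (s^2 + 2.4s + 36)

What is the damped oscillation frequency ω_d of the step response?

Comparing s^2 + 2.4s + 36 to s^2 + 2ζωₙs + ωₙ²: ωₙ = 6 rad/s and ζ = 2.4/(2·6) = 0.2.
ζωₙ = 2.4/2 = 1.2, so ω_d = ωₙ√(1−ζ²) = √(ωₙ² − (ζωₙ)²) = √(36 − 1.2²) = √34.56 ≈ 5.879 rad/s.

ω_d ≈ 5.879 rad/s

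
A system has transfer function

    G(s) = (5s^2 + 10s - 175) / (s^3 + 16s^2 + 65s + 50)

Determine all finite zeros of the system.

s = -7, 5

Set the numerator to zero: 5s^2 + 10s - 175 = 0, i.e. 5·(s^2 + 2s - 35) = 0.
Factoring: (s + 7)(s - 5) = 0.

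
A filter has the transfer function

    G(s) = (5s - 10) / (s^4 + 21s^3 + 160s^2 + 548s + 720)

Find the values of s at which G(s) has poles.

The poles are the roots of the denominator s^4 + 21s^3 + 160s^2 + 548s + 720 = 0.
Trying s = -9: the polynomial evaluates to 0, so (s + 9) is a factor.
Dividing out leaves s^3 + 12s^2 + 52s + 80 = 0.
This factors further as (s^2 + 8s + 20)(s + 4) = 0.

s = -4 ± 2j, -9, -4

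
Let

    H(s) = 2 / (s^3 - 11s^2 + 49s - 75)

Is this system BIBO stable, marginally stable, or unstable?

The denominator s^3 - 11s^2 + 49s - 75 factors as (s^2 - 8s + 25)(s - 3), giving poles at s = 4 + 3j, 4 - 3j, 3.
Since the pole(s) at s = 4 ± 3j, 3 lie in the right half-plane, the system is unstable.

unstable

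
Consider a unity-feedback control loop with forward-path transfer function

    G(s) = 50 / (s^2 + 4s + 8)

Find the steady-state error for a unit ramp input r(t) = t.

G(s) has no poles at the origin.
This is a Type 0 system; Kv = lim_{s→0} s·G(s) = 0, so the steady-state error for a ramp input is infinite.

e_ss = ∞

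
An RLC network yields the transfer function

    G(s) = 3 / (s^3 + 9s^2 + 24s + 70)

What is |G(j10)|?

Substitute s = j10: numerator = 3, denominator = -830 - j760.
|G(j10)| = |3| / |-830 - j760| = 3 / 1125.4 ≈ 0.002666.

|G(j10)| ≈ 0.002666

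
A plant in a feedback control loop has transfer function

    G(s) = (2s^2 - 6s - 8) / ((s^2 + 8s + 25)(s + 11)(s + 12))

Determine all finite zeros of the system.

Set the numerator to zero: 2s^2 - 6s - 8 = 0, i.e. 2·(s^2 - 3s - 4) = 0.
Factoring: (s + 1)(s - 4) = 0.

s = -1, 4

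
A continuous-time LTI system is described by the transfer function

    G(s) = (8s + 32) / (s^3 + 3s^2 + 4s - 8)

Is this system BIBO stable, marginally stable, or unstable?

The denominator s^3 + 3s^2 + 4s - 8 factors as (s - 1)(s^2 + 4s + 8), giving poles at s = 1, -2 ± 2j.
Since the pole(s) at s = 1 lie in the right half-plane, the system is unstable.

unstable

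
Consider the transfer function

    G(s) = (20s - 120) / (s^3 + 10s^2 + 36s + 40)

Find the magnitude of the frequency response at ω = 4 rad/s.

Substitute s = j4: numerator = -120 + j80, denominator = -120 + j80.
|G(j4)| = |-120 + j80| / |-120 + j80| = 144.22 / 144.22 = 1.

|G(j4)| = 1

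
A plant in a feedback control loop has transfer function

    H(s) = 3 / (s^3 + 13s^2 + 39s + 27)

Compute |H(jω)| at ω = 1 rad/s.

Substitute s = j1: numerator = 3, denominator = 14 + j38.
|H(j1)| = |3| / |14 + j38| = 3 / 40.497 ≈ 0.07408.

|H(j1)| ≈ 0.07408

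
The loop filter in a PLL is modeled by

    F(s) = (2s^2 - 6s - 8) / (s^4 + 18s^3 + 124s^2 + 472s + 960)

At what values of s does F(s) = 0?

Set the numerator to zero: 2s^2 - 6s - 8 = 0, i.e. 2·(s^2 - 3s - 4) = 0.
Factoring: (s - 4)(s + 1) = 0.

s = 4, -1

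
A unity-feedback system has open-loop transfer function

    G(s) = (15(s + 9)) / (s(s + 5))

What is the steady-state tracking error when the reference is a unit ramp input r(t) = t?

G(s) has one pole at the origin.
This is a Type 1 system. Kv = lim_{s→0} s·G(s) = 135/5 = 27.
e_ss = 1/Kv = 1/(27) = 1/27 ≈ 0.03704.

e_ss = 0.03704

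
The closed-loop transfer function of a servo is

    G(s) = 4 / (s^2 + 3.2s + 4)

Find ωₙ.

Compare the denominator to the standard form s^2 + 2ζωₙs + ωₙ².
ωₙ² = 4, so ωₙ = 2 rad/s.

ωₙ = 2 rad/s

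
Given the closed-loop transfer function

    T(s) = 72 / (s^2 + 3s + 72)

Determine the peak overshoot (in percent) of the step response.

Comparing s^2 + 3s + 72 to s^2 + 2ζωₙs + ωₙ²: ωₙ = √72 ≈ 8.485 rad/s and ζ = 3/(2·√72) ≈ 0.1768.
%OS = 100·exp(−πζ/√(1−ζ²)) = 100·exp(−π·0.1768/√(1−0.1768²)) ≈ 56.9%.

%OS ≈ 56.9%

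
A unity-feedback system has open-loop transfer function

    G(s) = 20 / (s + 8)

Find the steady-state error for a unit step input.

e_ss = 0.2857

G(s) has no poles at the origin.
This is a Type 0 system. Kp = lim_{s→0} G(s) = 20/8 = 5/2.
e_ss = 1/(1 + Kp) = 1/(1 + 5/2) = 2/7 ≈ 0.2857.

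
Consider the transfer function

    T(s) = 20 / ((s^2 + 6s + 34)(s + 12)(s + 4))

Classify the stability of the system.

stable

The poles can be read from the denominator factors: s = -3 ± 5j, -12, -4.
Since all poles lie strictly in the left half-plane, the system is stable.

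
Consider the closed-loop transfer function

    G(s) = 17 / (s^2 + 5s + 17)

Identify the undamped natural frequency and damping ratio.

Compare the denominator to the standard form s^2 + 2ζωₙs + ωₙ².
ωₙ² = 17, so ωₙ = √17 ≈ 4.123 rad/s.
2ζωₙ = 5, so ζ = 5/(2·√17) ≈ 0.6063.
With ζ = 0.6063 the response is underdamped.

ωₙ ≈ 4.123 rad/s, ζ ≈ 0.6063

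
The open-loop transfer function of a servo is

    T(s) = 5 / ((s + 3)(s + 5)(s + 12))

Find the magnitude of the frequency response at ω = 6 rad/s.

|T(j6)| ≈ 0.007113

Substitute s = j6: numerator = 5, denominator = -540 + j450.
|T(j6)| = |5| / |-540 + j450| = 5 / 702.92 ≈ 0.007113.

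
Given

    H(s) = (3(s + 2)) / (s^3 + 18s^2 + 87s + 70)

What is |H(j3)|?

|H(j3)| ≈ 0.04302

Substitute s = j3: numerator = 6 + j9, denominator = -92 + j234.
|H(j3)| = |6 + j9| / |-92 + j234| = 10.817 / 251.44 ≈ 0.04302.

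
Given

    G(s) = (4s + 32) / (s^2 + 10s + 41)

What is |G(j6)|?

|G(j6)| ≈ 0.6644

Substitute s = j6: numerator = 32 + j24, denominator = 5 + j60.
|G(j6)| = |32 + j24| / |5 + j60| = 40 / 60.208 ≈ 0.6644.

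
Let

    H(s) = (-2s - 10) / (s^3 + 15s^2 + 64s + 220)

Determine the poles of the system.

s = -2 ± 4j, -11

The poles are the roots of the denominator s^3 + 15s^2 + 64s + 220 = 0.
Trying s = -11: the polynomial evaluates to 0, so (s + 11) is a factor.
Dividing out leaves s^2 + 4s + 20 = 0.
The quadratic formula then gives s = -2 ± 4j.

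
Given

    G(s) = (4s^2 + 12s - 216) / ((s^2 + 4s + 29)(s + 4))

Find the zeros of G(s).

s = -9, 6

Set the numerator to zero: 4s^2 + 12s - 216 = 0, i.e. 4·(s^2 + 3s - 54) = 0.
Factoring: (s + 9)(s - 6) = 0.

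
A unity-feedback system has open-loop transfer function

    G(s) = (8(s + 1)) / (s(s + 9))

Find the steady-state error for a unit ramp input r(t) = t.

G(s) has one pole at the origin.
This is a Type 1 system. Kv = lim_{s→0} s·G(s) = 8/9.
e_ss = 1/Kv = 1/(8/9) = 9/8 ≈ 1.125.

e_ss = 1.125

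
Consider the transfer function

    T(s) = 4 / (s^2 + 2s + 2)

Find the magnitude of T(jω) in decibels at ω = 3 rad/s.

|T(j3)|_dB ≈ -7.25 dB

Substitute s = j3: numerator = 4, denominator = -7 + j6.
|T(j3)| = |4| / |-7 + j6| = 4 / 9.2195 ≈ 0.4339.
In decibels: 20·log₁₀(0.4339) ≈ -7.25 dB.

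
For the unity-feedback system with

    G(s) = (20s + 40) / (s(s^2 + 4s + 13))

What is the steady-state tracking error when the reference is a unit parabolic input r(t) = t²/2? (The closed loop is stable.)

G(s) has one pole at the origin.
This is a Type 1 system; Ka = lim_{s→0} s^2·G(s) = 0, so the steady-state error for a parabola input is infinite.

e_ss = ∞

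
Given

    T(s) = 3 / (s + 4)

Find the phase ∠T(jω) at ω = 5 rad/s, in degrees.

∠T(j5) ≈ -51.34°

At s = j5: numerator = 3, denominator = 4 + j5.
∠T = ∠num − ∠den = 0° − (51.340°) = -51.34°.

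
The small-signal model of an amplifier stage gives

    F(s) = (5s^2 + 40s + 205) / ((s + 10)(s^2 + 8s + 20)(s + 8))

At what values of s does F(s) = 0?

Set the numerator to zero: 5s^2 + 40s + 205 = 0, i.e. 5·(s^2 + 8s + 41) = 0.
Factoring: (s^2 + 8s + 41) = 0.

s = -4 + 5j, -4 - 5j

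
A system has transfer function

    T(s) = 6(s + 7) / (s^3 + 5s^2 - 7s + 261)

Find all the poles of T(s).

The poles are the roots of the denominator s^3 + 5s^2 - 7s + 261 = 0.
Trying s = -9: the polynomial evaluates to 0, so (s + 9) is a factor.
Dividing out leaves s^2 - 4s + 29 = 0.
The quadratic formula then gives s = 2 ± 5j.

s = 2 ± 5j, -9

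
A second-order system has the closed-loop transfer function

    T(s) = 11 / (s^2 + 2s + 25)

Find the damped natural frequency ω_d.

ω_d ≈ 4.899 rad/s

Comparing s^2 + 2s + 25 to s^2 + 2ζωₙs + ωₙ²: ωₙ = 5 rad/s and ζ = 2/(2·5) = 0.2.
ζωₙ = 2/2 = 1, so ω_d = ωₙ√(1−ζ²) = √(ωₙ² − (ζωₙ)²) = √(25 − 1²) = √24 ≈ 4.899 rad/s.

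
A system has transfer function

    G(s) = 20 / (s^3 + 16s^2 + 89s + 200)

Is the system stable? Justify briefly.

The denominator s^3 + 16s^2 + 89s + 200 factors as (s^2 + 8s + 25)(s + 8), giving poles at s = -4 ± 3j, -8.
Since all poles lie strictly in the left half-plane, the system is stable.

stable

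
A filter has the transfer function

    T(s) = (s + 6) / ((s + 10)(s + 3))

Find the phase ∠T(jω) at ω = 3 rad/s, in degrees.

At s = j3: numerator = 6 + j3, denominator = 21 + j39.
∠T = ∠num − ∠den = 26.565° − (61.699°) = -35.13°.

∠T(j3) ≈ -35.13°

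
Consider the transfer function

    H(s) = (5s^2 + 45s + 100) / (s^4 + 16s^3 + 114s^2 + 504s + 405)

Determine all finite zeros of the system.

s = -5, -4

Set the numerator to zero: 5s^2 + 45s + 100 = 0, i.e. 5·(s^2 + 9s + 20) = 0.
Factoring: (s + 5)(s + 4) = 0.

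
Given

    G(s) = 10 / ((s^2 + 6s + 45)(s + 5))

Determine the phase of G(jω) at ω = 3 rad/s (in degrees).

At s = j3: numerator = 10, denominator = 126 + j198.
∠G = ∠num − ∠den = 0° − (57.529°) = -57.53°.

∠G(j3) ≈ -57.53°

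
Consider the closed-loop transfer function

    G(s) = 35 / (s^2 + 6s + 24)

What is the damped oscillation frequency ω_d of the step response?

Comparing s^2 + 6s + 24 to s^2 + 2ζωₙs + ωₙ²: ωₙ = √24 ≈ 4.899 rad/s and ζ = 6/(2·√24) ≈ 0.6124.
ζωₙ = 6/2 = 3, so ω_d = ωₙ√(1−ζ²) = √(ωₙ² − (ζωₙ)²) = √(24 − 3²) = √15 ≈ 3.873 rad/s.

ω_d ≈ 3.873 rad/s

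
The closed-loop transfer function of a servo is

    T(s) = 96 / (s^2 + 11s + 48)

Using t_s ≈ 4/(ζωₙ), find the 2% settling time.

Comparing s^2 + 11s + 48 to s^2 + 2ζωₙs + ωₙ²: ωₙ = √48 ≈ 6.928 rad/s and ζ = 11/(2·√48) ≈ 0.7939.
ζωₙ = 11/2 = 5.5, so t_s ≈ 4/(ζωₙ) = 4/5.5 ≈ 0.7273 s.

t_s ≈ 0.7273 s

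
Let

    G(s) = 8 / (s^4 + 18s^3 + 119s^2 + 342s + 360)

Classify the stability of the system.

stable

The denominator s^4 + 18s^3 + 119s^2 + 342s + 360 factors as (s + 5)(s + 4)(s + 6)(s + 3), giving poles at s = -5, -4, -6, -3.
Since all poles lie strictly in the left half-plane, the system is stable.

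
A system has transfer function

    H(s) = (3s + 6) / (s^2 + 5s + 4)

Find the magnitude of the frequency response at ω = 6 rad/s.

Substitute s = j6: numerator = 6 + j18, denominator = -32 + j30.
|H(j6)| = |6 + j18| / |-32 + j30| = 18.974 / 43.863 ≈ 0.4326.

|H(j6)| ≈ 0.4326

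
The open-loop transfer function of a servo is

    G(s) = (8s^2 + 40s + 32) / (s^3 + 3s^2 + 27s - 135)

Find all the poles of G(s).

s = -3 + 6j, -3 - 6j, 3

The poles are the roots of the denominator s^3 + 3s^2 + 27s - 135 = 0.
Trying s = 3: the polynomial evaluates to 0, so (s - 3) is a factor.
Dividing out leaves s^2 + 6s + 45 = 0.
The quadratic formula then gives s = -3 ± 6j.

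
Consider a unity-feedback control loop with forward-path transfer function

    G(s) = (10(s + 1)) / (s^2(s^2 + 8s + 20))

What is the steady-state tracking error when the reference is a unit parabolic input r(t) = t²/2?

e_ss = 2

G(s) has 2 poles at the origin.
This is a Type 2 system. Ka = lim_{s→0} s^2·G(s) = 10/20 = 1/2.
e_ss = 1/Ka = 1/(1/2) = 2.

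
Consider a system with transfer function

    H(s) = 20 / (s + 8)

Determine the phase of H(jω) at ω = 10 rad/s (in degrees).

∠H(j10) ≈ -51.34°

At s = j10: numerator = 20, denominator = 8 + j10.
∠H = ∠num − ∠den = 0° − (51.340°) = -51.34°.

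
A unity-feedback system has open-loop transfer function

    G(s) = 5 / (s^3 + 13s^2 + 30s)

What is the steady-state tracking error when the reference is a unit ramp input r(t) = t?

e_ss = 6

G(s) has one pole at the origin.
This is a Type 1 system. Kv = lim_{s→0} s·G(s) = 5/30 = 1/6.
e_ss = 1/Kv = 1/(1/6) = 6.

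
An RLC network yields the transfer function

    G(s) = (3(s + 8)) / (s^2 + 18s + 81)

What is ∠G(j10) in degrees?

At s = j10: numerator = 24 + j30, denominator = -19 + j180.
∠G = ∠num − ∠den = 51.340° − (96.026°) = -44.69°.

∠G(j10) ≈ -44.69°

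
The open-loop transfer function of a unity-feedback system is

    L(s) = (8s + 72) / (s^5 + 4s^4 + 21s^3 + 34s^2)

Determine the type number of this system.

Type 2

Factor s from the denominator: s^5 + 4s^4 + 21s^3 + 34s^2 = s^2·(s^3 + 4s^2 + 21s + 34).
There are 2 poles at the origin, so the system is Type 2.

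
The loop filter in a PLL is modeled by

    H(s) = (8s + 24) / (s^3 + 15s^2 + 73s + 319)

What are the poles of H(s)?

The poles are the roots of the denominator s^3 + 15s^2 + 73s + 319 = 0.
Trying s = -11: the polynomial evaluates to 0, so (s + 11) is a factor.
Dividing out leaves s^2 + 4s + 29 = 0.
The quadratic formula then gives s = -2 ± 5j.

s = -2 ± 5j, -11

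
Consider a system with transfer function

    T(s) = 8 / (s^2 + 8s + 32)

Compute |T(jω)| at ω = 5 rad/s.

Substitute s = j5: numerator = 8, denominator = 7 + j40.
|T(j5)| = |8| / |7 + j40| = 8 / 40.608 ≈ 0.1970.

|T(j5)| ≈ 0.1970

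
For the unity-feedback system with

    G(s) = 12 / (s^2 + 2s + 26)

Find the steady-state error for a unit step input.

G(s) has no poles at the origin.
This is a Type 0 system. Kp = lim_{s→0} G(s) = 12/26 = 6/13.
e_ss = 1/(1 + Kp) = 1/(1 + 6/13) = 13/19 ≈ 0.6842.

e_ss = 0.6842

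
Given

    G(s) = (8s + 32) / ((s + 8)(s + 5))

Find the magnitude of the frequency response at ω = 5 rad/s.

|G(j5)| ≈ 0.7679

Substitute s = j5: numerator = 32 + j40, denominator = 15 + j65.
|G(j5)| = |32 + j40| / |15 + j65| = 51.225 / 66.708 ≈ 0.7679.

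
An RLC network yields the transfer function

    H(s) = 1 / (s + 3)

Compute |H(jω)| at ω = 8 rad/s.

|H(j8)| ≈ 0.1170

Substitute s = j8: numerator = 1, denominator = 3 + j8.
|H(j8)| = |1| / |3 + j8| = 1 / 8.5440 ≈ 0.1170.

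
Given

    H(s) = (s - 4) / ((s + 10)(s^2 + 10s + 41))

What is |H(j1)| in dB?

Substitute s = j1: numerator = -4 + j1, denominator = 390 + j140.
|H(j1)| = |-4 + j1| / |390 + j140| = 4.1231 / 414.37 ≈ 0.009950.
In decibels: 20·log₁₀(0.009950) ≈ -40.0 dB.

|H(j1)|_dB ≈ -40.0 dB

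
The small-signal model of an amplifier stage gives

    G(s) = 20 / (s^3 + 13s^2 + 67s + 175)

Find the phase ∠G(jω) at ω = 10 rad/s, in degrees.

At s = j10: numerator = 20, denominator = -1125 - j330.
∠G = ∠num − ∠den = 0° − (-163.65°) = 163.7°.

∠G(j10) ≈ 163.7°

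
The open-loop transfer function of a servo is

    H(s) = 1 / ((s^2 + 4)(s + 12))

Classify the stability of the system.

marginally stable

The poles can be read from the denominator factors: s = 2j, -2j, -12.
Since the simple pole(s) at s = ±2j lie on the jω-axis with none in the right half-plane, the system is marginally stable.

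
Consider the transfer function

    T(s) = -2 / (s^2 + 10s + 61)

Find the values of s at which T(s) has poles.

s = -5 + 6j, -5 - 6j

The poles are the roots of the denominator s^2 + 10s + 61 = 0.
Using the quadratic formula: s = (-10 ± √(-144))/2 = -5 ± 6j.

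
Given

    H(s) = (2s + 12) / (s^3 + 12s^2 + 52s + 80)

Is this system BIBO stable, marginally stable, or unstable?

The denominator s^3 + 12s^2 + 52s + 80 factors as (s + 4)(s^2 + 8s + 20), giving poles at s = -4, -4 + 2j, -4 - 2j.
Since all poles lie strictly in the left half-plane, the system is stable.

stable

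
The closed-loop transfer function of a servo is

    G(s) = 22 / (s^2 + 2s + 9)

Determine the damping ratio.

Compare the denominator to the standard form s^2 + 2ζωₙs + ωₙ².
ωₙ² = 9, so ωₙ = 3 rad/s.
2ζωₙ = 2, so ζ = 2/(2·3) ≈ 0.3333.

ζ ≈ 0.3333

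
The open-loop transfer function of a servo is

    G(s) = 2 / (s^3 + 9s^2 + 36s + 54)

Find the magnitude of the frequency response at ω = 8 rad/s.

|G(j8)| ≈ 0.003521

Substitute s = j8: numerator = 2, denominator = -522 - j224.
|G(j8)| = |2| / |-522 - j224| = 2 / 568.03 ≈ 0.003521.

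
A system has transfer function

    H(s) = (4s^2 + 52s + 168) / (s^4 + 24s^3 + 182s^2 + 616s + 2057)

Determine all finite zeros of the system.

Set the numerator to zero: 4s^2 + 52s + 168 = 0, i.e. 4·(s^2 + 13s + 42) = 0.
Factoring: (s + 7)(s + 6) = 0.

s = -7, -6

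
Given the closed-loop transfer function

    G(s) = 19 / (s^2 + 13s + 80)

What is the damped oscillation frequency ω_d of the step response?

Comparing s^2 + 13s + 80 to s^2 + 2ζωₙs + ωₙ²: ωₙ = √80 ≈ 8.944 rad/s and ζ = 13/(2·√80) ≈ 0.7267.
ζωₙ = 13/2 = 6.5, so ω_d = ωₙ√(1−ζ²) = √(ωₙ² − (ζωₙ)²) = √(80 − 6.5²) = √37.75 ≈ 6.144 rad/s.

ω_d ≈ 6.144 rad/s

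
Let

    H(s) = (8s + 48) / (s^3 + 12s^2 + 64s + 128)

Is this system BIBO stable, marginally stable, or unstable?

The denominator s^3 + 12s^2 + 64s + 128 factors as (s^2 + 8s + 32)(s + 4), giving poles at s = -4 + 4j, -4 - 4j, -4.
Since all poles lie strictly in the left half-plane, the system is stable.

stable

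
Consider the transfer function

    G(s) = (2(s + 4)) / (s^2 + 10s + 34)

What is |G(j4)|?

|G(j4)| ≈ 0.2579

Substitute s = j4: numerator = 8 + j8, denominator = 18 + j40.
|G(j4)| = |8 + j8| / |18 + j40| = 11.314 / 43.863 ≈ 0.2579.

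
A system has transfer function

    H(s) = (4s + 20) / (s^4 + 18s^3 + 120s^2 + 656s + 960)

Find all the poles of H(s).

The poles are the roots of the denominator s^4 + 18s^3 + 120s^2 + 656s + 960 = 0.
Trying s = -2: the polynomial evaluates to 0, so (s + 2) is a factor.
Dividing out leaves s^3 + 16s^2 + 88s + 480 = 0.
This factors further as (s^2 + 4s + 40)(s + 12) = 0.

s = -2, -2 ± 6j, -12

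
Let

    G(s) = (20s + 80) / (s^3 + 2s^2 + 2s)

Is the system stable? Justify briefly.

The denominator s^3 + 2s^2 + 2s factors as s(s^2 + 2s + 2), giving poles at s = 0, -1 ± j.
Since the simple pole(s) at s = 0 lie on the jω-axis with none in the right half-plane, the system is marginally stable.

marginally stable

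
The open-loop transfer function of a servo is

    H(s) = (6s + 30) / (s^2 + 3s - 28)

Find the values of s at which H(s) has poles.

The poles are the roots of the denominator s^2 + 3s - 28 = 0.
Factoring: (s - 4)(s + 7) = 0, so s = 4 and s = -7.

s = 4, -7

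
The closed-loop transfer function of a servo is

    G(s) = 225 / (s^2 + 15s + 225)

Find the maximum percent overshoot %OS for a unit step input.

%OS ≈ 16.3%

Comparing s^2 + 15s + 225 to s^2 + 2ζωₙs + ωₙ²: ωₙ = 15 rad/s and ζ = 15/(2·15) = 0.5.
%OS = 100·exp(−πζ/√(1−ζ²)) = 100·exp(−π·0.5/√(1−0.5²)) ≈ 16.3%.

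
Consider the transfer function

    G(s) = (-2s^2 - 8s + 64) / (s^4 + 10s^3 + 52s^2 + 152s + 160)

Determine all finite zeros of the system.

s = 4, -8

Set the numerator to zero: -2s^2 - 8s + 64 = 0, i.e. -2·(s^2 + 4s - 32) = 0.
Factoring: (s - 4)(s + 8) = 0.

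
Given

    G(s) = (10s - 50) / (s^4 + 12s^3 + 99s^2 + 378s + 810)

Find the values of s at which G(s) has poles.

s = -3 ± 6j, -3 ± 3j

The poles are the roots of the denominator s^4 + 12s^3 + 99s^2 + 378s + 810 = 0.
No real roots exist; factor into two real quadratics: (s^2 + 6s + 45)(s^2 + 6s + 18) = 0.
Each quadratic gives a conjugate pair via the quadratic formula.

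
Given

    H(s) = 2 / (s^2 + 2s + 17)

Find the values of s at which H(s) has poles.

The poles are the roots of the denominator s^2 + 2s + 17 = 0.
Using the quadratic formula: s = (-2 ± √(-64))/2 = -1 ± 4j.

s = -1 ± 4j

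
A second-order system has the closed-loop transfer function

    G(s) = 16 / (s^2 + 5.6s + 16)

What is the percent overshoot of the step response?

%OS ≈ 4.60%

Comparing s^2 + 5.6s + 16 to s^2 + 2ζωₙs + ωₙ²: ωₙ = 4 rad/s and ζ = 5.6/(2·4) = 0.7.
%OS = 100·exp(−πζ/√(1−ζ²)) = 100·exp(−π·0.7/√(1−0.7²)) ≈ 4.60%.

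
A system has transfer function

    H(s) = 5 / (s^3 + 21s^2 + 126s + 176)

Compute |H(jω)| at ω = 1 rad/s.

|H(j1)| ≈ 0.02511

Substitute s = j1: numerator = 5, denominator = 155 + j125.
|H(j1)| = |5| / |155 + j125| = 5 / 199.12 ≈ 0.02511.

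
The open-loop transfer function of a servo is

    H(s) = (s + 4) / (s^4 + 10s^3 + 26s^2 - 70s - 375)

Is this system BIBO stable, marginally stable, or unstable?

unstable

The denominator s^4 + 10s^3 + 26s^2 - 70s - 375 factors as (s + 5)(s - 3)(s^2 + 8s + 25), giving poles at s = -5, 3, -4 + 3j, -4 - 3j.
Since the pole(s) at s = 3 lie in the right half-plane, the system is unstable.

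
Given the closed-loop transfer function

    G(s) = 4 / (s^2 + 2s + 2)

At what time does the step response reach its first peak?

t_p ≈ 3.142 s

Comparing s^2 + 2s + 2 to s^2 + 2ζωₙs + ωₙ²: ωₙ = √2 ≈ 1.414 rad/s and ζ = 2/(2·√2) ≈ 0.7071.
ζωₙ = 2/2 = 1, so ω_d = ωₙ√(1−ζ²) = √(ωₙ² − (ζωₙ)²) = √(2 − 1²) = √1 = 1 rad/s.
t_p = π/ω_d = π/1 ≈ 3.142 s.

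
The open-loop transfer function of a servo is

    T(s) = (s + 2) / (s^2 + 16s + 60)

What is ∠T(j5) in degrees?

At s = j5: numerator = 2 + j5, denominator = 35 + j80.
∠T = ∠num − ∠den = 68.199° − (66.371°) = 1.828°.

∠T(j5) ≈ 1.828°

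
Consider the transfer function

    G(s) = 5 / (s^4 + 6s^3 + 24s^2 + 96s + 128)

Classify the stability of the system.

marginally stable

The denominator s^4 + 6s^3 + 24s^2 + 96s + 128 factors as (s^2 + 16)(s + 4)(s + 2), giving poles at s = 4j, -4j, -4, -2.
Since the simple pole(s) at s = 4j, -4j lie on the jω-axis with none in the right half-plane, the system is marginally stable.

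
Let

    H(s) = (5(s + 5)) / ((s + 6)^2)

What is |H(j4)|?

Substitute s = j4: numerator = 25 + j20, denominator = 20 + j48.
|H(j4)| = |25 + j20| / |20 + j48| = 32.016 / 52 ≈ 0.6157.

|H(j4)| ≈ 0.6157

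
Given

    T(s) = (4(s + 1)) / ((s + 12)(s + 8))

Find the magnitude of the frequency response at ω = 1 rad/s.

Substitute s = j1: numerator = 4 + j4, denominator = 95 + j20.
|T(j1)| = |4 + j4| / |95 + j20| = 5.6569 / 97.082 ≈ 0.05827.

|T(j1)| ≈ 0.05827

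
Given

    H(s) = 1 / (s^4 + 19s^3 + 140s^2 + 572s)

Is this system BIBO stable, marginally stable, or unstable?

marginally stable

The denominator s^4 + 19s^3 + 140s^2 + 572s factors as s(s^2 + 8s + 52)(s + 11), giving poles at s = 0, -4 ± 6j, -11.
Since the simple pole(s) at s = 0 lie on the jω-axis with none in the right half-plane, the system is marginally stable.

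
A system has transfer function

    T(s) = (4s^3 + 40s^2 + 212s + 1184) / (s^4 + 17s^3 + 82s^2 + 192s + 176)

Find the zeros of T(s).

Set the numerator to zero: 4s^3 + 40s^2 + 212s + 1184 = 0, i.e. 4·(s^3 + 10s^2 + 53s + 296) = 0.
Factoring: (s + 8)(s^2 + 2s + 37) = 0.

s = -8, -1 + 6j, -1 - 6j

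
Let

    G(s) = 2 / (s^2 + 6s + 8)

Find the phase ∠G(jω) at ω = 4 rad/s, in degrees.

∠G(j4) ≈ -108.4°

At s = j4: numerator = 2, denominator = -8 + j24.
∠G = ∠num − ∠den = 0° − (108.43°) = -108.4°.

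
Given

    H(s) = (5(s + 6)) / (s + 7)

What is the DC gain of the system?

H(0) = 30/7 ≈ 4.286

At s = 0 each factor (s + a) contributes a and each (s^2 + bs + c) contributes c.
H(0) = 5·(6) / ((7)) = 30/7 = 30/7.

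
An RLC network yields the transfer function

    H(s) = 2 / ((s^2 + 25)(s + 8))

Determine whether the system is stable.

The poles can be read from the denominator factors: s = 5j, -5j, -8.
Since the simple pole(s) at s = 5j, -5j lie on the jω-axis with none in the right half-plane, the system is marginally stable.

marginally stable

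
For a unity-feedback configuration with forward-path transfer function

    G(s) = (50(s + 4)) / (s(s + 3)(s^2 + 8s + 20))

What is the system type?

Type 1

The denominator has 1 factor of s at the origin (free integrator), so this is a Type 1 system.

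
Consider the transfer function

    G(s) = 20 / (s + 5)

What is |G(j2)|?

Substitute s = j2: numerator = 20, denominator = 5 + j2.
|G(j2)| = |20| / |5 + j2| = 20 / 5.3852 ≈ 3.714.

|G(j2)| ≈ 3.714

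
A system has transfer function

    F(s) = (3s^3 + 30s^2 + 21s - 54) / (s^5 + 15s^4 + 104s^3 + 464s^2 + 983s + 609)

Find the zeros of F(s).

s = -9, -2, 1

Set the numerator to zero: 3s^3 + 30s^2 + 21s - 54 = 0, i.e. 3·(s^3 + 10s^2 + 7s - 18) = 0.
Factoring: (s + 9)(s + 2)(s - 1) = 0.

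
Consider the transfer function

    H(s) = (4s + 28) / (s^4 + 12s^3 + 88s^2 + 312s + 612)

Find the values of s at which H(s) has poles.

The poles are the roots of the denominator s^4 + 12s^3 + 88s^2 + 312s + 612 = 0.
No real roots exist; factor into two real quadratics: (s^2 + 6s + 34)(s^2 + 6s + 18) = 0.
Each quadratic gives a conjugate pair via the quadratic formula.

s = -3 + 5j, -3 - 5j, -3 + 3j, -3 - 3j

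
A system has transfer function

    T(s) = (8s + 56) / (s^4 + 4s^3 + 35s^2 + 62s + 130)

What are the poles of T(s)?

s = -1 ± 2j, -1 ± 5j

The poles are the roots of the denominator s^4 + 4s^3 + 35s^2 + 62s + 130 = 0.
No real roots exist; factor into two real quadratics: (s^2 + 2s + 5)(s^2 + 2s + 26) = 0.
Each quadratic gives a conjugate pair via the quadratic formula.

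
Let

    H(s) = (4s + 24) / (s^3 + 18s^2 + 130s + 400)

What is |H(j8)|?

|H(j8)| ≈ 0.04353

Substitute s = j8: numerator = 24 + j32, denominator = -752 + j528.
|H(j8)| = |24 + j32| / |-752 + j528| = 40 / 918.85 ≈ 0.04353.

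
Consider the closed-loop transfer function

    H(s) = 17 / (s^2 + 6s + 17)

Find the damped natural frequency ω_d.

Comparing s^2 + 6s + 17 to s^2 + 2ζωₙs + ωₙ²: ωₙ = √17 ≈ 4.123 rad/s and ζ = 6/(2·√17) ≈ 0.7276.
ζωₙ = 6/2 = 3, so ω_d = ωₙ√(1−ζ²) = √(ωₙ² − (ζωₙ)²) = √(17 − 3²) = √8 ≈ 2.828 rad/s.

ω_d ≈ 2.828 rad/s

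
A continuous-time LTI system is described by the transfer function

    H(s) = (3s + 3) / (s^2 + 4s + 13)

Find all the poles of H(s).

The poles are the roots of the denominator s^2 + 4s + 13 = 0.
Using the quadratic formula: s = (-4 ± √(-36))/2 = -2 ± 3j.

s = -2 ± 3j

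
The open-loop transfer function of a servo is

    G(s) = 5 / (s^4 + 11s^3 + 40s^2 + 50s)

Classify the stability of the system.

marginally stable

The denominator s^4 + 11s^3 + 40s^2 + 50s factors as s(s^2 + 6s + 10)(s + 5), giving poles at s = 0, -3 + j, -3 - j, -5.
Since the simple pole(s) at s = 0 lie on the jω-axis with none in the right half-plane, the system is marginally stable.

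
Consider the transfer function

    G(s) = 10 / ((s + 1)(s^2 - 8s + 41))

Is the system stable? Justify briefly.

The poles can be read from the denominator factors: s = -1, 4 + 5j, 4 - 5j.
Since the pole(s) at s = 4 + 5j, 4 - 5j lie in the right half-plane, the system is unstable.

unstable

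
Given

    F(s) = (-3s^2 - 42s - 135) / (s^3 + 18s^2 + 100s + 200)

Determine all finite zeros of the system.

Set the numerator to zero: -3s^2 - 42s - 135 = 0, i.e. -3·(s^2 + 14s + 45) = 0.
Factoring: (s + 9)(s + 5) = 0.

s = -9, -5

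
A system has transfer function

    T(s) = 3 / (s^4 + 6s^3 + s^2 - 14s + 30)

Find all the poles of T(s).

The poles are the roots of the denominator s^4 + 6s^3 + s^2 - 14s + 30 = 0.
Trying s = -5: the polynomial evaluates to 0, so (s + 5) is a factor.
Dividing out leaves s^3 + s^2 - 4s + 6 = 0.
This factors further as (s^2 - 2s + 2)(s + 3) = 0.

s = 1 ± j, -5, -3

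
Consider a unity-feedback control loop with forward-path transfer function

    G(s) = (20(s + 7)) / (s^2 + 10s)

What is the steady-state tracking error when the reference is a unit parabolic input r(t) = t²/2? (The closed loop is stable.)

G(s) has one pole at the origin.
This is a Type 1 system; Ka = lim_{s→0} s^2·G(s) = 0, so the steady-state error for a parabola input is infinite.

e_ss = ∞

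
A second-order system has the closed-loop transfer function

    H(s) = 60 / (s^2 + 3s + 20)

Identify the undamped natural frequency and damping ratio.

ωₙ ≈ 4.472 rad/s, ζ ≈ 0.3354

Compare the denominator to the standard form s^2 + 2ζωₙs + ωₙ².
ωₙ² = 20, so ωₙ = √20 ≈ 4.472 rad/s.
2ζωₙ = 3, so ζ = 3/(2·√20) ≈ 0.3354.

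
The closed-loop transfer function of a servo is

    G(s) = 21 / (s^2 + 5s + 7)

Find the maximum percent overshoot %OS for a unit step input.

Comparing s^2 + 5s + 7 to s^2 + 2ζωₙs + ωₙ²: ωₙ = √7 ≈ 2.646 rad/s and ζ = 5/(2·√7) ≈ 0.9449.
%OS = 100·exp(−πζ/√(1−ζ²)) = 100·exp(−π·0.9449/√(1−0.9449²)) ≈ 0.0115%.

%OS ≈ 0.0115%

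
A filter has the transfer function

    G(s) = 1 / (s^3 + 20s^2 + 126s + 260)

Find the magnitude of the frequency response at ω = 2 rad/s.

|G(j2)| ≈ 0.003298

Substitute s = j2: numerator = 1, denominator = 180 + j244.
|G(j2)| = |1| / |180 + j244| = 1 / 303.21 ≈ 0.003298.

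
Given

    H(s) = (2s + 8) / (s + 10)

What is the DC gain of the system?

Set s = 0: H(0) = (8) / (10) = 4/5.

H(0) = 4/5 ≈ 0.8000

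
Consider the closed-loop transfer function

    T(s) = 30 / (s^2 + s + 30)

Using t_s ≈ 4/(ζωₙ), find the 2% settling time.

Comparing s^2 + s + 30 to s^2 + 2ζωₙs + ωₙ²: ωₙ = √30 ≈ 5.477 rad/s and ζ = 1/(2·√30) ≈ 0.09129.
ζωₙ = 1/2 = 0.5, so t_s ≈ 4/(ζωₙ) = 4/0.5 = 8 s.

t_s ≈ 8 s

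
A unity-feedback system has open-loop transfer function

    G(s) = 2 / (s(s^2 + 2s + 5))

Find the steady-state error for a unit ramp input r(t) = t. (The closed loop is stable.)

e_ss = 2.500

G(s) has one pole at the origin.
This is a Type 1 system. Kv = lim_{s→0} s·G(s) = 2/5.
e_ss = 1/Kv = 1/(2/5) = 5/2 ≈ 2.500.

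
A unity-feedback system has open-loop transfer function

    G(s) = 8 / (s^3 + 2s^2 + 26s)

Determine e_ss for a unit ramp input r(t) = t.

e_ss = 3.250

G(s) has one pole at the origin.
This is a Type 1 system. Kv = lim_{s→0} s·G(s) = 8/26 = 4/13.
e_ss = 1/Kv = 1/(4/13) = 13/4 ≈ 3.250.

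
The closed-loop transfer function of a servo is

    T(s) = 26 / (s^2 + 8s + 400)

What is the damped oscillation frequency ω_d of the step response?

ω_d ≈ 19.60 rad/s

Comparing s^2 + 8s + 400 to s^2 + 2ζωₙs + ωₙ²: ωₙ = 20 rad/s and ζ = 8/(2·20) = 0.2.
ζωₙ = 8/2 = 4, so ω_d = ωₙ√(1−ζ²) = √(ωₙ² − (ζωₙ)²) = √(400 − 4²) = √384 ≈ 19.60 rad/s.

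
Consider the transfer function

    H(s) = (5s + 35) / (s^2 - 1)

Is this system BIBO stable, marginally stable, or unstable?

unstable

The denominator s^2 - 1 factors as (s - 1)(s + 1), giving poles at s = 1, -1.
Since the pole(s) at s = 1 lie in the right half-plane, the system is unstable.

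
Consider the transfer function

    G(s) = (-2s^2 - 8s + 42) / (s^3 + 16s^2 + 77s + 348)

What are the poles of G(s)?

The poles are the roots of the denominator s^3 + 16s^2 + 77s + 348 = 0.
Trying s = -12: the polynomial evaluates to 0, so (s + 12) is a factor.
Dividing out leaves s^2 + 4s + 29 = 0.
The quadratic formula then gives s = -2 ± 5j.

s = -2 ± 5j, -12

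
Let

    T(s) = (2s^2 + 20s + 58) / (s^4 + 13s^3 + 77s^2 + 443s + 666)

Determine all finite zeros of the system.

Set the numerator to zero: 2s^2 + 20s + 58 = 0, i.e. 2·(s^2 + 10s + 29) = 0.
Factoring: (s^2 + 10s + 29) = 0.

s = -5 + 2j, -5 - 2j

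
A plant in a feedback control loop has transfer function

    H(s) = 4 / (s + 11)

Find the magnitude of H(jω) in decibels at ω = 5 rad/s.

|H(j5)|_dB ≈ -9.60 dB

Substitute s = j5: numerator = 4, denominator = 11 + j5.
|H(j5)| = |4| / |11 + j5| = 4 / 12.083 ≈ 0.3310.
In decibels: 20·log₁₀(0.3310) ≈ -9.60 dB.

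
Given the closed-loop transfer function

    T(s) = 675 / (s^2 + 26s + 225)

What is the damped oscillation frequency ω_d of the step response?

Comparing s^2 + 26s + 225 to s^2 + 2ζωₙs + ωₙ²: ωₙ = 15 rad/s and ζ = 26/(2·15) ≈ 0.8667.
ζωₙ = 26/2 = 13, so ω_d = ωₙ√(1−ζ²) = √(ωₙ² − (ζωₙ)²) = √(225 − 13²) = √56 ≈ 7.483 rad/s.

ω_d ≈ 7.483 rad/s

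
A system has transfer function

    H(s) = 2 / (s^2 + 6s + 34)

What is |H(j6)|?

|H(j6)| ≈ 0.05547

Substitute s = j6: numerator = 2, denominator = -2 + j36.
|H(j6)| = |2| / |-2 + j36| = 2 / 36.056 ≈ 0.05547.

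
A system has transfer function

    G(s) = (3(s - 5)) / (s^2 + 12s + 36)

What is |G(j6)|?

Substitute s = j6: numerator = -15 + j18, denominator = j72.
|G(j6)| = |-15 + j18| / |j72| = 23.431 / 72 ≈ 0.3254.

|G(j6)| ≈ 0.3254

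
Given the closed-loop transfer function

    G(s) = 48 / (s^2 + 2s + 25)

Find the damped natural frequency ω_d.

ω_d ≈ 4.899 rad/s

Comparing s^2 + 2s + 25 to s^2 + 2ζωₙs + ωₙ²: ωₙ = 5 rad/s and ζ = 2/(2·5) = 0.2.
ζωₙ = 2/2 = 1, so ω_d = ωₙ√(1−ζ²) = √(ωₙ² − (ζωₙ)²) = √(25 − 1²) = √24 ≈ 4.899 rad/s.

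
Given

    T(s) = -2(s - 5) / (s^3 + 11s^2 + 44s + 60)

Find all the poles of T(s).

s = -4 + 2j, -4 - 2j, -3

The poles are the roots of the denominator s^3 + 11s^2 + 44s + 60 = 0.
Trying s = -3: the polynomial evaluates to 0, so (s + 3) is a factor.
Dividing out leaves s^2 + 8s + 20 = 0.
The quadratic formula then gives s = -4 ± 2j.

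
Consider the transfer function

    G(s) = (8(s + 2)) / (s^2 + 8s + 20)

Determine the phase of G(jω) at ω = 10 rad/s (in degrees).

∠G(j10) ≈ -56.31°

At s = j10: numerator = 16 + j80, denominator = -80 + j80.
∠G = ∠num − ∠den = 78.690° − (135°) = -56.31°.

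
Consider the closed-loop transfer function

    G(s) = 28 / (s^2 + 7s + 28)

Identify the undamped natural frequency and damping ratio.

ωₙ ≈ 5.292 rad/s, ζ ≈ 0.6614

Compare the denominator to the standard form s^2 + 2ζωₙs + ωₙ².
ωₙ² = 28, so ωₙ = √28 ≈ 5.292 rad/s.
2ζωₙ = 7, so ζ = 7/(2·√28) ≈ 0.6614.
With ζ = 0.6614 the response is underdamped.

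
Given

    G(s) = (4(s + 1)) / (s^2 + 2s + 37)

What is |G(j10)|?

|G(j10)| ≈ 0.6082

Substitute s = j10: numerator = 4 + j40, denominator = -63 + j20.
|G(j10)| = |4 + j40| / |-63 + j20| = 40.200 / 66.098 ≈ 0.6082.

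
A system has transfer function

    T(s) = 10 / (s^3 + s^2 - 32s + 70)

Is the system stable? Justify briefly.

unstable

The denominator s^3 + s^2 - 32s + 70 factors as (s + 7)(s^2 - 6s + 10), giving poles at s = -7, 3 + j, 3 - j.
Since the pole(s) at s = 3 + j, 3 - j lie in the right half-plane, the system is unstable.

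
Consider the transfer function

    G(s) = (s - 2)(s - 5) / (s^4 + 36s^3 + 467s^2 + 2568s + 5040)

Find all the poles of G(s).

s = -7, -12, -12, -5

The poles are the roots of the denominator s^4 + 36s^3 + 467s^2 + 2568s + 5040 = 0.
Trying s = -7: the polynomial evaluates to 0, so (s + 7) is a factor.
Dividing out leaves s^3 + 29s^2 + 264s + 720 = 0.
This factors further as (s + 12)^2(s + 5) = 0.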